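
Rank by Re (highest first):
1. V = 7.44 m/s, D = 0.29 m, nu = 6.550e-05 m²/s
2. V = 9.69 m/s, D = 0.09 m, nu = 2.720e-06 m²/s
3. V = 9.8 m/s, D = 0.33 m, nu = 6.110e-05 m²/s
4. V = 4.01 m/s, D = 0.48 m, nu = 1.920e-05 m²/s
Case 1: Re = 32940
Case 2: Re = 320625
Case 3: Re = 52930
Case 4: Re = 100250
Ranking (highest first): 2, 4, 3, 1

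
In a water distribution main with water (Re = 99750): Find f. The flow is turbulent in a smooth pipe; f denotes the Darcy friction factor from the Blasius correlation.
Formula: f = \frac{0.316}{Re^{0.25}}
f = 0.316/99750^0.25 = 0.01778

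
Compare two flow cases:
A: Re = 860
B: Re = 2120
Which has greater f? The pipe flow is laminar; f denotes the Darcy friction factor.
f(A) = 0.07442, f(B) = 0.03019. Answer: A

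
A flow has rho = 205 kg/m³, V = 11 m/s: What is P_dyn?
Formula: P_{dyn} = \frac{1}{2} \rho V^2
P_dyn = 0.5·205·11²/1000 = 12.4 kPa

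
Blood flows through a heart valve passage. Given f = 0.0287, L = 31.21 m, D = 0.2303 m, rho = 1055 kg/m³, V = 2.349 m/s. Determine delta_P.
Formula: \Delta P = f \frac{L}{D} \frac{\rho V^2}{2}
delta_P = 0.0287·(31.21/0.2303)·0.5·1055·2.349²/1000 = 11.32 kPa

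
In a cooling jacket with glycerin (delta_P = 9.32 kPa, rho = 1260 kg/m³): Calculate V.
Formula: V = \sqrt{\frac{2 \Delta P}{\rho}}
V = √(2·(9.32·1000)/1260) = 3.846 m/s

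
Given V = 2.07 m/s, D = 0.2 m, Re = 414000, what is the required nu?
Formula: Re = \frac{V D}{\nu}
Substituting knowns: 414000 = 2.07·0.2/nu
Solving for nu: nu = 2.07·0.2/414000 = 1.000e-06 m²/s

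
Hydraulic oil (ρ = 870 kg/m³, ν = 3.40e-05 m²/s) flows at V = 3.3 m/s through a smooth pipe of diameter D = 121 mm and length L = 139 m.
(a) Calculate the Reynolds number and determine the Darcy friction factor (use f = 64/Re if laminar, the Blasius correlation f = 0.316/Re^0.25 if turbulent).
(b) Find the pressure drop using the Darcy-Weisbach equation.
(a) Re = V·D/ν = 3.3·0.121/3.40e-05 = 11744 → turbulent (Re > 4000); f = 0.316/Re^0.25 = 0.316/11744^0.25 = 0.030355
(b) Darcy-Weisbach: ΔP = f·(L/D)·½ρV²/1000 = 0.030355·(139/0.121)·½·870·3.3²/1000 = 165.2 kPa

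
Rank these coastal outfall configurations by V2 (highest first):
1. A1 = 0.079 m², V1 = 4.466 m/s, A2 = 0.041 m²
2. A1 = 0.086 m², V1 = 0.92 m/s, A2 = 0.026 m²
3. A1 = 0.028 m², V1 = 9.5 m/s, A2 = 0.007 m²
Case 1: V2 = 8.605 m/s
Case 2: V2 = 3.043 m/s
Case 3: V2 = 38 m/s
Ranking (highest first): 3, 1, 2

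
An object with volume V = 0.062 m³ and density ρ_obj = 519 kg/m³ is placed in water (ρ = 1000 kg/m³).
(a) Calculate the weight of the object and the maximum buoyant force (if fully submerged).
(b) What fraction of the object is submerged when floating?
(a) W=rho_obj*g*V=519*9.81*0.062=315.7 N; F_B(max)=rho*g*V=1000*9.81*0.062=608.2 N
(b) Floating fraction=rho_obj/rho=519/1000=0.519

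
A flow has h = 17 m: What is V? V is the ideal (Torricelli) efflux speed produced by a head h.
Formula: V = \sqrt{2 g h}
V = √(2·9.81·17) = 18.26 m/s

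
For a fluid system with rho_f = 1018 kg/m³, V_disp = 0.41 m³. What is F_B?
Formula: F_B = \rho_f g V_{disp}
F_B = 1018·9.81·0.41 = 4094 N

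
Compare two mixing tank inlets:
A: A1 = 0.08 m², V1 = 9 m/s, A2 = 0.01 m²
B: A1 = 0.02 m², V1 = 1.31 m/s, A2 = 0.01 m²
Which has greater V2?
V2(A) = 72 m/s, V2(B) = 2.62 m/s. Answer: A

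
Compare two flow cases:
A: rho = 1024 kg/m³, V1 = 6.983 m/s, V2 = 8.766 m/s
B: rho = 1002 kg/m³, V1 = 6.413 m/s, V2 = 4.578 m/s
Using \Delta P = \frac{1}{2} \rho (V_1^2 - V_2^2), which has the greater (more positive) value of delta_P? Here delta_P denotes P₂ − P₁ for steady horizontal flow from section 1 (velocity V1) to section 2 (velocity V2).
delta_P(A) = -14.38 kPa, delta_P(B) = 10.1 kPa. Answer: B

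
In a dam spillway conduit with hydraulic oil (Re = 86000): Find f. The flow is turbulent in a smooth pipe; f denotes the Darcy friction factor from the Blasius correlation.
Formula: f = \frac{0.316}{Re^{0.25}}
f = 0.316/86000^0.25 = 0.01845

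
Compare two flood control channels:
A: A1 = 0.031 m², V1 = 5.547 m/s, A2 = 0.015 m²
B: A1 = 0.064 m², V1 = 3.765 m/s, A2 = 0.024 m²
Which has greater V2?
V2(A) = 11.46 m/s, V2(B) = 10.04 m/s. Answer: A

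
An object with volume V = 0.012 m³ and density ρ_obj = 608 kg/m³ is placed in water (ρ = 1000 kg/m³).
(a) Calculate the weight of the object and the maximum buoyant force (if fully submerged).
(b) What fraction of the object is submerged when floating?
(a) W=rho_obj*g*V=608*9.81*0.012=71.6 N; F_B(max)=rho*g*V=1000*9.81*0.012=117.7 N
(b) Floating fraction=rho_obj/rho=608/1000=0.608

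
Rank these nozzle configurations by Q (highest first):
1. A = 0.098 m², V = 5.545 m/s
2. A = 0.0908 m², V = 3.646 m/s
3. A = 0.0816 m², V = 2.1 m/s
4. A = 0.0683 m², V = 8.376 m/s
Case 1: Q = 543.4 L/s
Case 2: Q = 331.1 L/s
Case 3: Q = 171.4 L/s
Case 4: Q = 572.1 L/s
Ranking (highest first): 4, 1, 2, 3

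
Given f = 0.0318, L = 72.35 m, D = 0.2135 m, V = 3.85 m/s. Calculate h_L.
Formula: h_L = f \frac{L}{D} \frac{V^2}{2g}
h_L = 0.0318·(72.35/0.2135)·3.85²/(2·9.81) = 8.141 m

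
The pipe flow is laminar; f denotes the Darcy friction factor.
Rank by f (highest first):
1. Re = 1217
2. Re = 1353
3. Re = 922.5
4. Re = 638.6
Case 1: f = 0.05259
Case 2: f = 0.0473
Case 3: f = 0.06938
Case 4: f = 0.1002
Ranking (highest first): 4, 3, 1, 2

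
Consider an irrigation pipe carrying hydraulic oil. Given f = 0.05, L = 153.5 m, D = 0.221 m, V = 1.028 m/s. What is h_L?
Formula: h_L = f \frac{L}{D} \frac{V^2}{2g}
h_L = 0.05·(153.5/0.221)·1.028²/(2·9.81) = 1.871 m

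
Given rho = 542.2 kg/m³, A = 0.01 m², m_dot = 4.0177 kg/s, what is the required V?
Formula: \dot{m} = \rho A V
Substituting knowns: 4.0177 = 542.2·0.01·V
Solving for V: V = 4.0177/(542.2·0.01) = 0.741 m/s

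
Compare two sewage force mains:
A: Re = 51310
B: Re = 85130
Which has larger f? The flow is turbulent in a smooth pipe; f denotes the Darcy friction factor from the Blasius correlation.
f(A) = 0.021, f(B) = 0.0185. Answer: A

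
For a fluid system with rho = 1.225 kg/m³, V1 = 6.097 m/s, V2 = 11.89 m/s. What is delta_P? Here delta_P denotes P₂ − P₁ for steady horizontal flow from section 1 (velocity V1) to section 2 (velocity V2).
Formula: \Delta P = \frac{1}{2} \rho (V_1^2 - V_2^2)
delta_P = 0.5·1.225·(6.097² − 11.89²)/1000 = -0.06382 kPa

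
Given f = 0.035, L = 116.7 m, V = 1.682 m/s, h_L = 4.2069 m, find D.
Formula: h_L = f \frac{L}{D} \frac{V^2}{2g}
Substituting knowns: 4.2069 = 0.035·(116.7/D)·1.682²/(2·9.81)
Solving for D: D = 0.035·116.7·1.682²/(2·9.81·4.2069) = 0.14 m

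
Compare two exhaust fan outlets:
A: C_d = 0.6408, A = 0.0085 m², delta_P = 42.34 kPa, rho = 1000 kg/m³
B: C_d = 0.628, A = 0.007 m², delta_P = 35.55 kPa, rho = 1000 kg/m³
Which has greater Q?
Q(A) = 50.12 L/s, Q(B) = 37.07 L/s. Answer: A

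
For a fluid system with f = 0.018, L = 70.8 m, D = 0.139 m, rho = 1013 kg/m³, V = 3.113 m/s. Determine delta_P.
Formula: \Delta P = f \frac{L}{D} \frac{\rho V^2}{2}
delta_P = 0.018·(70.8/0.139)·0.5·1013·3.113²/1000 = 45 kPa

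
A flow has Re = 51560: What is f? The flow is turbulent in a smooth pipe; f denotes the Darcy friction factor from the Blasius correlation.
Formula: f = \frac{0.316}{Re^{0.25}}
f = 0.316/51560^0.25 = 0.02097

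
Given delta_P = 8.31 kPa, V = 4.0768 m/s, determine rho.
Formula: V = \sqrt{\frac{2 \Delta P}{\rho}}
Substituting knowns: 4.0768 = √(2·(8.31·1000)/rho)
Solving for rho: rho = 2·(8.31·1000)/4.0768² = 1000 kg/m³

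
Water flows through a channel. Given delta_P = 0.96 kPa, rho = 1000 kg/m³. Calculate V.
Formula: V = \sqrt{\frac{2 \Delta P}{\rho}}
V = √(2·(0.96·1000)/1000) = 1.386 m/s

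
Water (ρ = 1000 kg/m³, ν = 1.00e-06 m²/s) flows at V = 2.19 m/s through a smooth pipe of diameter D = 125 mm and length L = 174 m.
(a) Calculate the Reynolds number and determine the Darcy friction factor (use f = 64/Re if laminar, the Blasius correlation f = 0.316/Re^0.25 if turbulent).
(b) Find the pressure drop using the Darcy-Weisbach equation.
(a) Re = V·D/ν = 2.19·0.125/1.00e-06 = 273750 → turbulent (Re > 4000); f = 0.316/Re^0.25 = 0.316/273750^0.25 = 0.013815 (Blasius is strictly valid for Re ≲ 1e5; used here as the smooth-pipe estimate the problem specifies)
(b) Darcy-Weisbach: ΔP = f·(L/D)·½ρV²/1000 = 0.013815·(174/0.125)·½·1000·2.19²/1000 = 46.12 kPa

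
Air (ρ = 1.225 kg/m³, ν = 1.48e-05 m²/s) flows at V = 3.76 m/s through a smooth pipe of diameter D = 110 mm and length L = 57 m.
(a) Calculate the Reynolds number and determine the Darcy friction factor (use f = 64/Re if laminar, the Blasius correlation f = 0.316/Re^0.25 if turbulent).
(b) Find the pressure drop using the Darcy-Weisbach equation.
(a) Re = V·D/ν = 3.76·0.11/1.48e-05 = 27946 → turbulent (Re > 4000); f = 0.316/Re^0.25 = 0.316/27946^0.25 = 0.02444
(b) Darcy-Weisbach: ΔP = f·(L/D)·½ρV²/1000 = 0.02444·(57/0.110)·½·1.225·3.76²/1000 = 0.1097 kPa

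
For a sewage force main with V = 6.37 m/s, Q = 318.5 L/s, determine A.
Formula: Q = A V
Substituting knowns: 318.5 = A·6.37·1000
Solving for A: A = (318.5/1000)/6.37 = 0.05 m²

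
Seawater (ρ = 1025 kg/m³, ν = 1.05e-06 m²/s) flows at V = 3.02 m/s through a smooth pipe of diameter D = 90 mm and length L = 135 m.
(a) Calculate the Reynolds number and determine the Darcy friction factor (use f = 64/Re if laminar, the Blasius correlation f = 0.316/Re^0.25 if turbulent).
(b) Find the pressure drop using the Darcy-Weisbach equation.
(a) Re = V·D/ν = 3.02·0.09/1.05e-06 = 258860 → turbulent (Re > 4000); f = 0.316/Re^0.25 = 0.316/258860^0.25 = 0.014009 (Blasius is strictly valid for Re ≲ 1e5; used here as the smooth-pipe estimate the problem specifies)
(b) Darcy-Weisbach: ΔP = f·(L/D)·½ρV²/1000 = 0.014009·(135/0.090)·½·1025·3.02²/1000 = 98.22 kPa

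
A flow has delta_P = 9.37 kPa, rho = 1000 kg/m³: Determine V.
Formula: V = \sqrt{\frac{2 \Delta P}{\rho}}
V = √(2·(9.37·1000)/1000) = 4.329 m/s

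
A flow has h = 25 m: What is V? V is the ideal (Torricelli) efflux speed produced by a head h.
Formula: V = \sqrt{2 g h}
V = √(2·9.81·25) = 22.15 m/s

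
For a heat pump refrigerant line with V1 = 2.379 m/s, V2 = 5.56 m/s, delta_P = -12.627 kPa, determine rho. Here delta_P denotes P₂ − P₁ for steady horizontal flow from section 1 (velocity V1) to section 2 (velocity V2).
Formula: \Delta P = \frac{1}{2} \rho (V_1^2 - V_2^2)
Substituting knowns: -12.627 = 0.5·rho·(2.379² − 5.56²)/1000
Solving for rho: rho = 2·(-12.627·1000)/(2.379² − 5.56²) = 1000 kg/m³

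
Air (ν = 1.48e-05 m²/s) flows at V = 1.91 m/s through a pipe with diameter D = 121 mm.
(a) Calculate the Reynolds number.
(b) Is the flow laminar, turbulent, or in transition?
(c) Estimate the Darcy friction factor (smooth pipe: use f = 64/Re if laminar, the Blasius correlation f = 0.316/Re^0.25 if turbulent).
(a) Re = V·D/ν = 1.91·0.121/1.48e-05 = 15616
(b) Flow regime: turbulent (Re > 4000)
(c) Friction factor: f = 0.316/Re^0.25 = 0.316/15616^0.25 = 0.02827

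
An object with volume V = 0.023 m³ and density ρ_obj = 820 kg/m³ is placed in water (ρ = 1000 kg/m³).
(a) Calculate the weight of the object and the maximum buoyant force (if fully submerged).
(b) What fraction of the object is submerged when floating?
(a) W=rho_obj*g*V=820*9.81*0.023=185.0 N; F_B(max)=rho*g*V=1000*9.81*0.023=225.6 N
(b) Floating fraction=rho_obj/rho=820/1000=0.820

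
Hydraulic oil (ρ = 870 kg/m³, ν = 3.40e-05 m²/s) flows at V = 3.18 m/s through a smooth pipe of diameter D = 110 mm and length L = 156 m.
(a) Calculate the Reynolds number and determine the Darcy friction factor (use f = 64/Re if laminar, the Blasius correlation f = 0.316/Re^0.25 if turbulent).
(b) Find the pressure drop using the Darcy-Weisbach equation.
(a) Re = V·D/ν = 3.18·0.11/3.40e-05 = 10288 → turbulent (Re > 4000); f = 0.316/Re^0.25 = 0.316/10288^0.25 = 0.031376
(b) Darcy-Weisbach: ΔP = f·(L/D)·½ρV²/1000 = 0.031376·(156/0.110)·½·870·3.18²/1000 = 195.7 kPa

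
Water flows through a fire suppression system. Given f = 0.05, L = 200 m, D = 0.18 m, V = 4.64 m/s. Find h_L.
Formula: h_L = f \frac{L}{D} \frac{V^2}{2g}
h_L = 0.05·(200/0.18)·4.64²/(2·9.81) = 60.96 m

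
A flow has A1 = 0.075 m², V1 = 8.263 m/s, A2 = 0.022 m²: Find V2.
Formula: V_2 = \frac{A_1 V_1}{A_2}
V2 = 0.075·8.263/0.022 = 28.17 m/s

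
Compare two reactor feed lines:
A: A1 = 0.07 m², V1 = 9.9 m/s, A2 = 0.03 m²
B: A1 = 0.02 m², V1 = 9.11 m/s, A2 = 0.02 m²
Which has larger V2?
V2(A) = 23.1 m/s, V2(B) = 9.11 m/s. Answer: A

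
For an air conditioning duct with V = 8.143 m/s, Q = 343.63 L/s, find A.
Formula: Q = A V
Substituting knowns: 343.63 = A·8.143·1000
Solving for A: A = (343.63/1000)/8.143 = 0.0422 m²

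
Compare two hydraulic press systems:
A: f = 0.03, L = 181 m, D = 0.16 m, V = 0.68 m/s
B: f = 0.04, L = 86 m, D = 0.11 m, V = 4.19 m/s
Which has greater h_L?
h_L(A) = 0.7998 m, h_L(B) = 27.98 m. Answer: B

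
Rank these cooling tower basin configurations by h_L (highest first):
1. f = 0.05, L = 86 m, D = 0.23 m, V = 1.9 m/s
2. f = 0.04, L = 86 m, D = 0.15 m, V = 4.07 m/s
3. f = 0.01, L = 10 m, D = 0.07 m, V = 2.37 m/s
Case 1: h_L = 3.44 m
Case 2: h_L = 19.36 m
Case 3: h_L = 0.409 m
Ranking (highest first): 2, 1, 3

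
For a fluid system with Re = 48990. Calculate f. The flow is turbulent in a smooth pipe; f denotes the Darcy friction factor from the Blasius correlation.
Formula: f = \frac{0.316}{Re^{0.25}}
f = 0.316/48990^0.25 = 0.02124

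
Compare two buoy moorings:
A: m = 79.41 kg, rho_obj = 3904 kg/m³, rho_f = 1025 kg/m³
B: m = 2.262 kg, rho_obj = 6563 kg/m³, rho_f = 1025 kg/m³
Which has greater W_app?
W_app(A) = 574.5 N, W_app(B) = 18.72 N. Answer: A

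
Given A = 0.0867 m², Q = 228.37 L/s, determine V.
Formula: Q = A V
Substituting knowns: 228.37 = 0.0867·V·1000
Solving for V: V = (228.37/1000)/0.0867 = 2.634 m/s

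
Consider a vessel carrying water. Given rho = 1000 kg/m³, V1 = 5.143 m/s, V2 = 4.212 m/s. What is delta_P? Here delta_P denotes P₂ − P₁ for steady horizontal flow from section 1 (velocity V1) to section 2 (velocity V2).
Formula: \Delta P = \frac{1}{2} \rho (V_1^2 - V_2^2)
delta_P = 0.5·1000·(5.143² − 4.212²)/1000 = 4.355 kPa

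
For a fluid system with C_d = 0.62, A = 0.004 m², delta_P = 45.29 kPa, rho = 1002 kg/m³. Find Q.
Formula: Q = C_d A \sqrt{\frac{2 \Delta P}{\rho}}
Q = 0.62·0.004·√(2·(45.29·1000)/1002)·1000 = 23.58 L/s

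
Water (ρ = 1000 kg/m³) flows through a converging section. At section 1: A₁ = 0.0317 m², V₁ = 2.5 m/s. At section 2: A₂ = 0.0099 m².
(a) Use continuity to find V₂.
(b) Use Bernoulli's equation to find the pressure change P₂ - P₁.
(a) Continuity: A₁V₁=A₂V₂ -> V₂=A₁V₁/A₂=0.0317*2.5/0.0099=8.01 m/s
(b) Bernoulli: P₂-P₁=0.5*rho*(V₁^2-V₂^2)/1000=0.5*1000*(2.5^2-8.01^2)/1000=-28.96 kPa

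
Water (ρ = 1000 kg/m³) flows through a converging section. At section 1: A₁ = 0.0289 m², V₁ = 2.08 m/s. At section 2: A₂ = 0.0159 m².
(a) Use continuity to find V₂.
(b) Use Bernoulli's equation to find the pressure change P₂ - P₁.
(a) Continuity: A₁V₁=A₂V₂ -> V₂=A₁V₁/A₂=0.0289*2.08/0.0159=3.78 m/s
(b) Bernoulli: P₂-P₁=0.5*rho*(V₁^2-V₂^2)/1000=0.5*1000*(2.08^2-3.78^2)/1000=-4.981 kPa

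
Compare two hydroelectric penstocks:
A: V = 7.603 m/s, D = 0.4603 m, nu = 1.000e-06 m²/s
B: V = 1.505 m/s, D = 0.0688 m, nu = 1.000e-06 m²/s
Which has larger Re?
Re(A) = 3.500e+06, Re(B) = 103544. Answer: A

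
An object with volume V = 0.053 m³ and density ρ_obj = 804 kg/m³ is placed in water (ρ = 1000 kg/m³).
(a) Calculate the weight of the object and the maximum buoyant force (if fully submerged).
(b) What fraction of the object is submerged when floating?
(a) W=rho_obj*g*V=804*9.81*0.053=418.0 N; F_B(max)=rho*g*V=1000*9.81*0.053=519.9 N
(b) Floating fraction=rho_obj/rho=804/1000=0.804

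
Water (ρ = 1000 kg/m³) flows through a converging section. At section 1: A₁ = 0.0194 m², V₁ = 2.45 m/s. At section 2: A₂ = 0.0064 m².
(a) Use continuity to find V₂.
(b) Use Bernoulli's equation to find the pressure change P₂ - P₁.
(a) Continuity: A₁V₁=A₂V₂ -> V₂=A₁V₁/A₂=0.0194*2.45/0.0064=7.43 m/s
(b) Bernoulli: P₂-P₁=0.5*rho*(V₁^2-V₂^2)/1000=0.5*1000*(2.45^2-7.43^2)/1000=-24.6 kPa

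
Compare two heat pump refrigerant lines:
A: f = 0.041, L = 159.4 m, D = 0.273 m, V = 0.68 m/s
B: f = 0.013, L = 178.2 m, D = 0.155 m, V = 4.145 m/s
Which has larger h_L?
h_L(A) = 0.5642 m, h_L(B) = 13.09 m. Answer: B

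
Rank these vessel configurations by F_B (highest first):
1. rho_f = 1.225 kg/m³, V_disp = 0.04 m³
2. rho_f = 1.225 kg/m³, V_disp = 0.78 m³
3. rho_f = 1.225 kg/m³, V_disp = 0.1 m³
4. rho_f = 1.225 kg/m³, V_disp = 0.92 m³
Case 1: F_B = 0.4807 N
Case 2: F_B = 9.373 N
Case 3: F_B = 1.202 N
Case 4: F_B = 11.06 N
Ranking (highest first): 4, 2, 3, 1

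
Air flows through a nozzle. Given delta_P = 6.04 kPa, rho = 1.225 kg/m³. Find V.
Formula: V = \sqrt{\frac{2 \Delta P}{\rho}}
V = √(2·(6.04·1000)/1.225) = 99.3 m/s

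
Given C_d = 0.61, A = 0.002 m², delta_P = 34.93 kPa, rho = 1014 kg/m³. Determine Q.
Formula: Q = C_d A \sqrt{\frac{2 \Delta P}{\rho}}
Q = 0.61·0.002·√(2·(34.93·1000)/1014)·1000 = 10.13 L/s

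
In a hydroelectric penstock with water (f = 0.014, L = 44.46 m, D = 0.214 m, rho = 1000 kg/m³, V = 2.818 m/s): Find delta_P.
Formula: \Delta P = f \frac{L}{D} \frac{\rho V^2}{2}
delta_P = 0.014·(44.46/0.214)·0.5·1000·2.818²/1000 = 11.55 kPa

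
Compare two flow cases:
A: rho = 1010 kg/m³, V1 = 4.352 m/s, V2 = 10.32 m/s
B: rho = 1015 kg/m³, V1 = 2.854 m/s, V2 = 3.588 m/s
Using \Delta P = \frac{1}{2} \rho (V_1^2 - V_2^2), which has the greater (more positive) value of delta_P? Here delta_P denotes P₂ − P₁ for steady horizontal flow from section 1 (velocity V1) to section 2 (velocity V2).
delta_P(A) = -44.22 kPa, delta_P(B) = -2.4 kPa. Answer: B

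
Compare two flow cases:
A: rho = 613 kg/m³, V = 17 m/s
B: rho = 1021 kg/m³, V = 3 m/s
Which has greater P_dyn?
P_dyn(A) = 88.58 kPa, P_dyn(B) = 4.595 kPa. Answer: A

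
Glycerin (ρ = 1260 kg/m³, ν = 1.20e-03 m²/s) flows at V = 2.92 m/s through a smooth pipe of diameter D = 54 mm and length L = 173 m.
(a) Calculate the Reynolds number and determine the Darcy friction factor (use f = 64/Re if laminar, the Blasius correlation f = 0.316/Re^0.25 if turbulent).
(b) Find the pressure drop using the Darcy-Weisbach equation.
(a) Re = V·D/ν = 2.92·0.054/1.20e-03 = 131.4 → laminar (Re < 2300); f = 64/Re = 64/131.4 = 0.48706
(b) Darcy-Weisbach: ΔP = f·(L/D)·½ρV²/1000 = 0.48706·(173/0.054)·½·1260·2.92²/1000 = 8382 kPa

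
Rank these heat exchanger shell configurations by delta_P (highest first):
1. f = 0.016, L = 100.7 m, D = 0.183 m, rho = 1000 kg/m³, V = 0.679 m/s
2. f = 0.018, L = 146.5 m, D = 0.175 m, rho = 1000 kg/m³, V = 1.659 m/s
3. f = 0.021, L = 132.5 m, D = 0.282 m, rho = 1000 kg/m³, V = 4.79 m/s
Case 1: delta_P = 2.03 kPa
Case 2: delta_P = 20.74 kPa
Case 3: delta_P = 113.2 kPa
Ranking (highest first): 3, 2, 1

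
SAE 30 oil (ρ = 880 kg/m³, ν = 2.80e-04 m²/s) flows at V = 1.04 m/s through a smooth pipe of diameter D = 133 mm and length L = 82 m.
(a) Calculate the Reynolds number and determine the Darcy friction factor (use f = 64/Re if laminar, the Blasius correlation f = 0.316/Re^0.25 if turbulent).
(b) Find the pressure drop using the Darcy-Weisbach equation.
(a) Re = V·D/ν = 1.04·0.133/2.80e-04 = 494 → laminar (Re < 2300); f = 64/Re = 64/494 = 0.12955
(b) Darcy-Weisbach: ΔP = f·(L/D)·½ρV²/1000 = 0.12955·(82/0.133)·½·880·1.04²/1000 = 38.01 kPa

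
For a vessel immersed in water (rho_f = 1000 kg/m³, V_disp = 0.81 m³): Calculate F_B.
Formula: F_B = \rho_f g V_{disp}
F_B = 1000·9.81·0.81 = 7946 N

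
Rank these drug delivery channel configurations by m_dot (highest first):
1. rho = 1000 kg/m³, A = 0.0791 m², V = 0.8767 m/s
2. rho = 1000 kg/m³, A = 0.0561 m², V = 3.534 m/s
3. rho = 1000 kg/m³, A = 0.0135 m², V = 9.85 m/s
Case 1: m_dot = 69.35 kg/s
Case 2: m_dot = 198.3 kg/s
Case 3: m_dot = 133 kg/s
Ranking (highest first): 2, 3, 1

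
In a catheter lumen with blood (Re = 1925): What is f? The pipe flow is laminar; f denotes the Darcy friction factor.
Formula: f = \frac{64}{Re}
f = 64/1925 = 0.03325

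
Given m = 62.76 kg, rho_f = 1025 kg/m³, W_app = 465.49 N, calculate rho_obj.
Formula: W_{app} = mg\left(1 - \frac{\rho_f}{\rho_{obj}}\right)
Substituting knowns: 465.49 = 62.76·9.81·(1 − 1025/rho_obj)
Solving for rho_obj: rho_obj = 1025/(1 − 465.49/(62.76·9.81)) = 4202 kg/m³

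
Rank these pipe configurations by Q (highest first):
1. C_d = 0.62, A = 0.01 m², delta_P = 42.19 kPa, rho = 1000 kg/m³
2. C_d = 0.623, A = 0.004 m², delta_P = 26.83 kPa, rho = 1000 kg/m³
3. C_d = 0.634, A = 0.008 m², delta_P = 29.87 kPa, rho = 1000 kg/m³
Case 1: Q = 56.95 L/s
Case 2: Q = 18.25 L/s
Case 3: Q = 39.2 L/s
Ranking (highest first): 1, 3, 2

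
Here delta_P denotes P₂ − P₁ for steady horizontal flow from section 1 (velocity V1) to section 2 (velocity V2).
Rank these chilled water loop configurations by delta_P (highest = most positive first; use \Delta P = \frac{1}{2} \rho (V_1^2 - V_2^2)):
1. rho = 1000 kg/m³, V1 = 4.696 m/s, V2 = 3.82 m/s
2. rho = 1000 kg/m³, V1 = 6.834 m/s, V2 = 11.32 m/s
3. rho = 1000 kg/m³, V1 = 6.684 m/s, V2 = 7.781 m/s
Case 1: delta_P = 3.73 kPa
Case 2: delta_P = -40.72 kPa
Case 3: delta_P = -7.934 kPa
Ranking (highest first): 1, 3, 2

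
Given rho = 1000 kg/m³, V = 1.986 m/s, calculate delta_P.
Formula: V = \sqrt{\frac{2 \Delta P}{\rho}}
Substituting knowns: 1.986 = √(2·(delta_P·1000)/1000)
Solving for delta_P: delta_P = 1.986²·1000/2/1000 = 1.972 kPa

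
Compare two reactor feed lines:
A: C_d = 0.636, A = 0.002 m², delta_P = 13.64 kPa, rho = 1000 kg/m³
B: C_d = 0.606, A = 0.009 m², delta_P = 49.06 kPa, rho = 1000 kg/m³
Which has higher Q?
Q(A) = 6.644 L/s, Q(B) = 54.02 L/s. Answer: B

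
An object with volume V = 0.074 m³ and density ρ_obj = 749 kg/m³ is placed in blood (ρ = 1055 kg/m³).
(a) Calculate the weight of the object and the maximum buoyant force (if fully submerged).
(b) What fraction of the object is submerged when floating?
(a) W=rho_obj*g*V=749*9.81*0.074=543.7 N; F_B(max)=rho*g*V=1055*9.81*0.074=765.9 N
(b) Floating fraction=rho_obj/rho=749/1055=0.710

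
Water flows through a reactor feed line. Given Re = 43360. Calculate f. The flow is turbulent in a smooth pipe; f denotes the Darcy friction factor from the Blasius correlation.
Formula: f = \frac{0.316}{Re^{0.25}}
f = 0.316/43360^0.25 = 0.0219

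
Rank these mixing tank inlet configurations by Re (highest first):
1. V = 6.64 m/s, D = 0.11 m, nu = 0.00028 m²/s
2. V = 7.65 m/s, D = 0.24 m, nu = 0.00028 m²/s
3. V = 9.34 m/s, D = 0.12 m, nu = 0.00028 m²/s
Case 1: Re = 2609
Case 2: Re = 6557
Case 3: Re = 4003
Ranking (highest first): 2, 3, 1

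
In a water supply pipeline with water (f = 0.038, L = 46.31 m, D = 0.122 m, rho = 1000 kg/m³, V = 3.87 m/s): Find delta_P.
Formula: \Delta P = f \frac{L}{D} \frac{\rho V^2}{2}
delta_P = 0.038·(46.31/0.122)·0.5·1000·3.87²/1000 = 108 kPa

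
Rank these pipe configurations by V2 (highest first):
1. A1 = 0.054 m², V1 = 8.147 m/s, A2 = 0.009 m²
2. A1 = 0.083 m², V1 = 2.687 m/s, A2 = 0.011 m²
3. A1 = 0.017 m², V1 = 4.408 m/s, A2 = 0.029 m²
Case 1: V2 = 48.88 m/s
Case 2: V2 = 20.27 m/s
Case 3: V2 = 2.584 m/s
Ranking (highest first): 1, 2, 3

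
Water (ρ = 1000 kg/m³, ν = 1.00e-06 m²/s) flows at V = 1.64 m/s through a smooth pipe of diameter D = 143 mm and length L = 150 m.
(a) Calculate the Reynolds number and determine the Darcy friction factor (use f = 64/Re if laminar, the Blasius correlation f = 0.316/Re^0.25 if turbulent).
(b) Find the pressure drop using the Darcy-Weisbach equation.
(a) Re = V·D/ν = 1.64·0.143/1.00e-06 = 234520 → turbulent (Re > 4000); f = 0.316/Re^0.25 = 0.316/234520^0.25 = 0.01436 (Blasius is strictly valid for Re ≲ 1e5; used here as the smooth-pipe estimate the problem specifies)
(b) Darcy-Weisbach: ΔP = f·(L/D)·½ρV²/1000 = 0.01436·(150/0.143)·½·1000·1.64²/1000 = 20.26 kPa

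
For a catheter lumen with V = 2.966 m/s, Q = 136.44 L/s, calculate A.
Formula: Q = A V
Substituting knowns: 136.44 = A·2.966·1000
Solving for A: A = (136.44/1000)/2.966 = 0.046 m²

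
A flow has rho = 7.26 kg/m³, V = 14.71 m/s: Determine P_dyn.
Formula: P_{dyn} = \frac{1}{2} \rho V^2
P_dyn = 0.5·7.26·14.71²/1000 = 0.7855 kPa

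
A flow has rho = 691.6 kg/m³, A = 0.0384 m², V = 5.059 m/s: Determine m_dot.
Formula: \dot{m} = \rho A V
m_dot = 691.6·0.0384·5.059 = 134.4 kg/s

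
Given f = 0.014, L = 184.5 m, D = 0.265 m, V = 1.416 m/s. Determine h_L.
Formula: h_L = f \frac{L}{D} \frac{V^2}{2g}
h_L = 0.014·(184.5/0.265)·1.416²/(2·9.81) = 0.9961 m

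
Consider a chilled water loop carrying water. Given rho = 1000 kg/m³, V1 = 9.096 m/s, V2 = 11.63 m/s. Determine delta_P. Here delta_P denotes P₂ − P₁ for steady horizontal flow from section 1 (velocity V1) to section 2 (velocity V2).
Formula: \Delta P = \frac{1}{2} \rho (V_1^2 - V_2^2)
delta_P = 0.5·1000·(9.096² − 11.63²)/1000 = -26.26 kPa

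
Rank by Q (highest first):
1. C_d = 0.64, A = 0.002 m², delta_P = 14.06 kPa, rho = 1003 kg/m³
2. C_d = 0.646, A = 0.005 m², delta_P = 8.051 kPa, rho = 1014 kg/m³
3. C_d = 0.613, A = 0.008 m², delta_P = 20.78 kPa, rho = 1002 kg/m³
Case 1: Q = 6.777 L/s
Case 2: Q = 12.87 L/s
Case 3: Q = 31.58 L/s
Ranking (highest first): 3, 2, 1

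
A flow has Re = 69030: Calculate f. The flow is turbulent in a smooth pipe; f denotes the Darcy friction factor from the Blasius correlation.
Formula: f = \frac{0.316}{Re^{0.25}}
f = 0.316/69030^0.25 = 0.0195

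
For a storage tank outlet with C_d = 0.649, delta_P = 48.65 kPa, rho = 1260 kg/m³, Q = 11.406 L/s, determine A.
Formula: Q = C_d A \sqrt{\frac{2 \Delta P}{\rho}}
Substituting knowns: 11.406 = 0.649·A·√(2·(48.65·1000)/1260)·1000
Solving for A: A = (11.406/1000)/(0.649·√(2·(48.65·1000)/1260)) = 0.002 m²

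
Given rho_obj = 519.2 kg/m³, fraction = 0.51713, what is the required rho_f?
Formula: f_{sub} = \frac{\rho_{obj}}{\rho_f}
Substituting knowns: 0.51713 = 519.2/rho_f
Solving for rho_f: rho_f = 519.2/0.51713 = 1004 kg/m³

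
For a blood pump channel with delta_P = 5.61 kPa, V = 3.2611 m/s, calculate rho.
Formula: V = \sqrt{\frac{2 \Delta P}{\rho}}
Substituting knowns: 3.2611 = √(2·(5.61·1000)/rho)
Solving for rho: rho = 2·(5.61·1000)/3.2611² = 1055 kg/m³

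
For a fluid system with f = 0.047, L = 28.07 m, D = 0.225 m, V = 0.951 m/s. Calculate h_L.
Formula: h_L = f \frac{L}{D} \frac{V^2}{2g}
h_L = 0.047·(28.07/0.225)·0.951²/(2·9.81) = 0.2703 m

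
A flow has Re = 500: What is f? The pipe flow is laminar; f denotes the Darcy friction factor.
Formula: f = \frac{64}{Re}
f = 64/500 = 0.128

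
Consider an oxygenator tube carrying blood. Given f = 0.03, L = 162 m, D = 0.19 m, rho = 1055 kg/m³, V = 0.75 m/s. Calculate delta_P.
Formula: \Delta P = f \frac{L}{D} \frac{\rho V^2}{2}
delta_P = 0.03·(162/0.19)·0.5·1055·0.75²/1000 = 7.59 kPa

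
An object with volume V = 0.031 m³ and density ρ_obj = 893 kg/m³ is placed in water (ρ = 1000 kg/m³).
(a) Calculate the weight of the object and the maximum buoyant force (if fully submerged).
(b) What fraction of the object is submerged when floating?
(a) W=rho_obj*g*V=893*9.81*0.031=271.6 N; F_B(max)=rho*g*V=1000*9.81*0.031=304.1 N
(b) Floating fraction=rho_obj/rho=893/1000=0.893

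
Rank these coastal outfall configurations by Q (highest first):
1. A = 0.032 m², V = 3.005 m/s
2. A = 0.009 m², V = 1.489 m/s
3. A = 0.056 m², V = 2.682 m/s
Case 1: Q = 96.16 L/s
Case 2: Q = 13.4 L/s
Case 3: Q = 150.2 L/s
Ranking (highest first): 3, 1, 2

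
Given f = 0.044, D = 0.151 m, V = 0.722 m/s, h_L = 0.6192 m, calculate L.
Formula: h_L = f \frac{L}{D} \frac{V^2}{2g}
Substituting knowns: 0.6192 = 0.044·(L/0.151)·0.722²/(2·9.81)
Solving for L: L = 0.6192·2·9.81·0.151/(0.044·0.722²) = 79.98 m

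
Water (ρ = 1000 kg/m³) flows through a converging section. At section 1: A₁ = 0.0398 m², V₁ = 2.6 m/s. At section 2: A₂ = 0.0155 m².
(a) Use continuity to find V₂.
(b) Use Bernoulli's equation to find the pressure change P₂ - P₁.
(a) Continuity: A₁V₁=A₂V₂ -> V₂=A₁V₁/A₂=0.0398*2.6/0.0155=6.68 m/s
(b) Bernoulli: P₂-P₁=0.5*rho*(V₁^2-V₂^2)/1000=0.5*1000*(2.6^2-6.68^2)/1000=-18.93 kPa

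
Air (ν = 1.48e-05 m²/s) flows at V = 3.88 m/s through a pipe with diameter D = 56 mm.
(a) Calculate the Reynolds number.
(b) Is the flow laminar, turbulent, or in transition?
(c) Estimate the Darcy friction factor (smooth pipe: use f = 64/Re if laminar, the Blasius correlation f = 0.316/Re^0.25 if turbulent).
(a) Re = V·D/ν = 3.88·0.056/1.48e-05 = 14681
(b) Flow regime: turbulent (Re > 4000)
(c) Friction factor: f = 0.316/Re^0.25 = 0.316/14681^0.25 = 0.02871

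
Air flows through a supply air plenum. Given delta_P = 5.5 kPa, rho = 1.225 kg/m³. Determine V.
Formula: V = \sqrt{\frac{2 \Delta P}{\rho}}
V = √(2·(5.5·1000)/1.225) = 94.76 m/s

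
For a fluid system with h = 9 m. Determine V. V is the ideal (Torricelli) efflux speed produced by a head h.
Formula: V = \sqrt{2 g h}
V = √(2·9.81·9) = 13.29 m/s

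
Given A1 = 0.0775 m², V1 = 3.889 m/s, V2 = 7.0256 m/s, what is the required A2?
Formula: V_2 = \frac{A_1 V_1}{A_2}
Substituting knowns: 7.0256 = 0.0775·3.889/A2
Solving for A2: A2 = 0.0775·3.889/7.0256 = 0.0429 m²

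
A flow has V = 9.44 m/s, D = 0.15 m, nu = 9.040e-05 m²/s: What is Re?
Formula: Re = \frac{V D}{\nu}
Re = 9.44·0.15/9.040e-05 = 15664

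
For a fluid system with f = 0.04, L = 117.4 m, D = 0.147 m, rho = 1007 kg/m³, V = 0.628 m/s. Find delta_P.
Formula: \Delta P = f \frac{L}{D} \frac{\rho V^2}{2}
delta_P = 0.04·(117.4/0.147)·0.5·1007·0.628²/1000 = 6.344 kPa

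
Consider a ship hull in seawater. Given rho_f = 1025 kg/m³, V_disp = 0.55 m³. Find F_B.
Formula: F_B = \rho_f g V_{disp}
F_B = 1025·9.81·0.55 = 5530 N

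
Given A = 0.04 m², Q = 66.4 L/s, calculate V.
Formula: Q = A V
Substituting knowns: 66.4 = 0.04·V·1000
Solving for V: V = (66.4/1000)/0.04 = 1.66 m/s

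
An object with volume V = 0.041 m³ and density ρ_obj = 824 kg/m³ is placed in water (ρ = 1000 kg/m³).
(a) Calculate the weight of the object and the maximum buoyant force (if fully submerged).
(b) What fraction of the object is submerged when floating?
(a) W=rho_obj*g*V=824*9.81*0.041=331.4 N; F_B(max)=rho*g*V=1000*9.81*0.041=402.2 N
(b) Floating fraction=rho_obj/rho=824/1000=0.824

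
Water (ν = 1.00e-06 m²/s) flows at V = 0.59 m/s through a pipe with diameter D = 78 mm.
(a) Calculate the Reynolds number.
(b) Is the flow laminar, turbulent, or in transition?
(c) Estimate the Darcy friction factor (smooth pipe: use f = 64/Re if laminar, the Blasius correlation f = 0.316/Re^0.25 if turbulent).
(a) Re = V·D/ν = 0.59·0.078/1.00e-06 = 46020
(b) Flow regime: turbulent (Re > 4000)
(c) Friction factor: f = 0.316/Re^0.25 = 0.316/46020^0.25 = 0.02157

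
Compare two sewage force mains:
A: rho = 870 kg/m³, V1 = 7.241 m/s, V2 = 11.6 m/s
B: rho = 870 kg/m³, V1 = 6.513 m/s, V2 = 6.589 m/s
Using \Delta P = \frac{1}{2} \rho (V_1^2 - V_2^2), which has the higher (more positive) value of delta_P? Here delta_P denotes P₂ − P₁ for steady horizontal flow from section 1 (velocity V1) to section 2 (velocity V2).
delta_P(A) = -35.73 kPa, delta_P(B) = -0.4332 kPa. Answer: B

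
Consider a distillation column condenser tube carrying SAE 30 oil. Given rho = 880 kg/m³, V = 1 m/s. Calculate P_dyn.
Formula: P_{dyn} = \frac{1}{2} \rho V^2
P_dyn = 0.5·880·1²/1000 = 0.44 kPa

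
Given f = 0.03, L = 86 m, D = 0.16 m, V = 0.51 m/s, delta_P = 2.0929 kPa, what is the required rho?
Formula: \Delta P = f \frac{L}{D} \frac{\rho V^2}{2}
Substituting knowns: 2.0929 = 0.03·(86/0.16)·0.5·rho·0.51²/1000
Solving for rho: rho = (2.0929·1000)/(0.03·(86/0.16)·0.5·0.51²) = 998 kg/m³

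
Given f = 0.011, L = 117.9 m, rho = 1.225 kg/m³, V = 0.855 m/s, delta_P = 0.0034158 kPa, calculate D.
Formula: \Delta P = f \frac{L}{D} \frac{\rho V^2}{2}
Substituting knowns: 0.0034158 = 0.011·(117.9/D)·0.5·1.225·0.855²/1000
Solving for D: D = 0.011·117.9·0.5·1.225·0.855²/(0.0034158·1000) = 0.17 m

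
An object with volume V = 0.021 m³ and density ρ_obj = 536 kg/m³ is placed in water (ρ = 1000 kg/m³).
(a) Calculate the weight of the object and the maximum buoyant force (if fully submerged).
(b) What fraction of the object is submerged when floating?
(a) W=rho_obj*g*V=536*9.81*0.021=110.4 N; F_B(max)=rho*g*V=1000*9.81*0.021=206.0 N
(b) Floating fraction=rho_obj/rho=536/1000=0.536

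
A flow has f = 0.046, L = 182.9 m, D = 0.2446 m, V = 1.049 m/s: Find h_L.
Formula: h_L = f \frac{L}{D} \frac{V^2}{2g}
h_L = 0.046·(182.9/0.2446)·1.049²/(2·9.81) = 1.929 m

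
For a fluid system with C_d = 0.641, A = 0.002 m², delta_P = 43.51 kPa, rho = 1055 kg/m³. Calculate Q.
Formula: Q = C_d A \sqrt{\frac{2 \Delta P}{\rho}}
Q = 0.641·0.002·√(2·(43.51·1000)/1055)·1000 = 11.64 L/s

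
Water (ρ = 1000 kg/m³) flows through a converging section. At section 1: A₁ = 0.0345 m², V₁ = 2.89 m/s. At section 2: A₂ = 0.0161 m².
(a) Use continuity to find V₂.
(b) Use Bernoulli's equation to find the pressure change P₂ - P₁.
(a) Continuity: A₁V₁=A₂V₂ -> V₂=A₁V₁/A₂=0.0345*2.89/0.0161=6.19 m/s
(b) Bernoulli: P₂-P₁=0.5*rho*(V₁^2-V₂^2)/1000=0.5*1000*(2.89^2-6.19^2)/1000=-14.98 kPa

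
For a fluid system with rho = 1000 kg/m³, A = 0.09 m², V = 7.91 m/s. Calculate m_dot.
Formula: \dot{m} = \rho A V
m_dot = 1000·0.09·7.91 = 711.9 kg/s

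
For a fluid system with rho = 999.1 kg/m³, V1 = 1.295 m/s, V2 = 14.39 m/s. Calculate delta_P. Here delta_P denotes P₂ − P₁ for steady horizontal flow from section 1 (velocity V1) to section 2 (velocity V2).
Formula: \Delta P = \frac{1}{2} \rho (V_1^2 - V_2^2)
delta_P = 0.5·999.1·(1.295² − 14.39²)/1000 = -102.6 kPa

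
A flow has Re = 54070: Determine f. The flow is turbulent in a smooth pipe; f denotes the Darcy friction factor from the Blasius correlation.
Formula: f = \frac{0.316}{Re^{0.25}}
f = 0.316/54070^0.25 = 0.02072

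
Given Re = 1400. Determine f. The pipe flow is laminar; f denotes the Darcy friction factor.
Formula: f = \frac{64}{Re}
f = 64/1400 = 0.04571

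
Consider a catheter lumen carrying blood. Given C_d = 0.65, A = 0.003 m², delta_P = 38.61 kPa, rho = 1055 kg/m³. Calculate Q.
Formula: Q = C_d A \sqrt{\frac{2 \Delta P}{\rho}}
Q = 0.65·0.003·√(2·(38.61·1000)/1055)·1000 = 16.68 L/s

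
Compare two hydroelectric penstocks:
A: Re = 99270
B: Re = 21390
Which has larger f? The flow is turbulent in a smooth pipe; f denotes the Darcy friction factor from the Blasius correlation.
f(A) = 0.0178, f(B) = 0.02613. Answer: B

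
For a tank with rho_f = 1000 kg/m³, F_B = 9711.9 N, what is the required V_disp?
Formula: F_B = \rho_f g V_{disp}
Substituting knowns: 9711.9 = 1000·9.81·V_disp
Solving for V_disp: V_disp = 9711.9/(1000·9.81) = 0.99 m³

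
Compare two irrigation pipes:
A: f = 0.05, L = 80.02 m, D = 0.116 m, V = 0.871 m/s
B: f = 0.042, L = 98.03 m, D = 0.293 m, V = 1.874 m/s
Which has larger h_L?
h_L(A) = 1.334 m, h_L(B) = 2.515 m. Answer: B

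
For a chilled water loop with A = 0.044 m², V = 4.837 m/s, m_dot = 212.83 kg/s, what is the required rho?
Formula: \dot{m} = \rho A V
Substituting knowns: 212.83 = rho·0.044·4.837
Solving for rho: rho = 212.83/(0.044·4.837) = 1000 kg/m³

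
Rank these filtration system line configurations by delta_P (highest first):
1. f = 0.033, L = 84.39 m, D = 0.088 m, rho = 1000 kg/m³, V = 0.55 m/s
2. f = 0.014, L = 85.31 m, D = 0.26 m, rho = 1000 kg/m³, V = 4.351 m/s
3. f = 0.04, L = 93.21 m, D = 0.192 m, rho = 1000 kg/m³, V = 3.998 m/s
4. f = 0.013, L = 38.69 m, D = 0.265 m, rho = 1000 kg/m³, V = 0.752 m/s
Case 1: delta_P = 4.786 kPa
Case 2: delta_P = 43.48 kPa
Case 3: delta_P = 155.2 kPa
Case 4: delta_P = 0.5367 kPa
Ranking (highest first): 3, 2, 1, 4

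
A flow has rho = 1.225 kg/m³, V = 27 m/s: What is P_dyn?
Formula: P_{dyn} = \frac{1}{2} \rho V^2
P_dyn = 0.5·1.225·27²/1000 = 0.4465 kPa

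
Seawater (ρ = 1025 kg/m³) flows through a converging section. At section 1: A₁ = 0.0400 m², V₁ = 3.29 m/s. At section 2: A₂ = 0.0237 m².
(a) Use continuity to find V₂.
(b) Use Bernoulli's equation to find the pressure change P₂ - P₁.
(a) Continuity: A₁V₁=A₂V₂ -> V₂=A₁V₁/A₂=0.0400*3.29/0.0237=5.55 m/s
(b) Bernoulli: P₂-P₁=0.5*rho*(V₁^2-V₂^2)/1000=0.5*1025*(3.29^2-5.55^2)/1000=-10.24 kPa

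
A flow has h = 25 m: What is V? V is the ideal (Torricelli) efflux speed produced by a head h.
Formula: V = \sqrt{2 g h}
V = √(2·9.81·25) = 22.15 m/s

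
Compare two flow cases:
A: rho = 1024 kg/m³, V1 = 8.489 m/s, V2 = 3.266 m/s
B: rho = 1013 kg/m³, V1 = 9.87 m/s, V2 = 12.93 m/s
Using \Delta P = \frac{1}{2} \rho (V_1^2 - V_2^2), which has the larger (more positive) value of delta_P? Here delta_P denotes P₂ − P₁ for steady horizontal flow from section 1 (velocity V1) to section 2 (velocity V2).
delta_P(A) = 31.43 kPa, delta_P(B) = -35.34 kPa. Answer: A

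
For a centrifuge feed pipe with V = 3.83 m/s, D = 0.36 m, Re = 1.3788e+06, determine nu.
Formula: Re = \frac{V D}{\nu}
Substituting knowns: 1.3788e+06 = 3.83·0.36/nu
Solving for nu: nu = 3.83·0.36/1.3788e+06 = 1.000e-06 m²/s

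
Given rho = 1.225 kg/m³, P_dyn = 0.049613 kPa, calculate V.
Formula: P_{dyn} = \frac{1}{2} \rho V^2
Substituting knowns: 0.049613 = 0.5·1.225·V²/1000
Solving for V: V = √(2·(0.049613·1000)/1.225) = 9 m/s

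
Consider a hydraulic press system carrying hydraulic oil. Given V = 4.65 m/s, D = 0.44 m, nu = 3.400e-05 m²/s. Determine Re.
Formula: Re = \frac{V D}{\nu}
Re = 4.65·0.44/3.400e-05 = 60176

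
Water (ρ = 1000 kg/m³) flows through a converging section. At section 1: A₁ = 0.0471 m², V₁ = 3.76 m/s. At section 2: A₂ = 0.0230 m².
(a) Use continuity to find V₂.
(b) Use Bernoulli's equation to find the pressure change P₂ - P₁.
(a) Continuity: A₁V₁=A₂V₂ -> V₂=A₁V₁/A₂=0.0471*3.76/0.0230=7.70 m/s
(b) Bernoulli: P₂-P₁=0.5*rho*(V₁^2-V₂^2)/1000=0.5*1000*(3.76^2-7.70^2)/1000=-22.58 kPa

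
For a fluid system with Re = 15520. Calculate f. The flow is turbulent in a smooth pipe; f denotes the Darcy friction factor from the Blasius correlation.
Formula: f = \frac{0.316}{Re^{0.25}}
f = 0.316/15520^0.25 = 0.02831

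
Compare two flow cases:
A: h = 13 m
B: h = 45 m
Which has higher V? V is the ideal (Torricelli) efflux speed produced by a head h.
V(A) = 15.97 m/s, V(B) = 29.71 m/s. Answer: B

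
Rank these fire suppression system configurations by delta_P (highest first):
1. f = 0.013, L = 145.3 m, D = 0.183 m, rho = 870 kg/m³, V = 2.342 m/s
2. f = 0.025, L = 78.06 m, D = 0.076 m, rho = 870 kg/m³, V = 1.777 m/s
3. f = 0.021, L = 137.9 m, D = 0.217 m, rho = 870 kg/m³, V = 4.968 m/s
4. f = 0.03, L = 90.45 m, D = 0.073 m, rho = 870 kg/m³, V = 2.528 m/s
Case 1: delta_P = 24.63 kPa
Case 2: delta_P = 35.27 kPa
Case 3: delta_P = 143.3 kPa
Case 4: delta_P = 103.3 kPa
Ranking (highest first): 3, 4, 2, 1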